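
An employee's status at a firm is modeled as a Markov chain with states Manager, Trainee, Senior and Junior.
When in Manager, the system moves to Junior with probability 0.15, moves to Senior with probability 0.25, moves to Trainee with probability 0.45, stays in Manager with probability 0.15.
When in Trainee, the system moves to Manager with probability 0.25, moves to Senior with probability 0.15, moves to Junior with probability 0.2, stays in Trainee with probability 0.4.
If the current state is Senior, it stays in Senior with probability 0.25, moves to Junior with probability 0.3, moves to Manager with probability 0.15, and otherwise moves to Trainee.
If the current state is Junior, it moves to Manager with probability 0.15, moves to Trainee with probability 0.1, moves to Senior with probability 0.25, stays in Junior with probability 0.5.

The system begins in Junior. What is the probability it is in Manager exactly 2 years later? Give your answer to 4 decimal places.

Propagate the distribution vector 2 years from Junior.
After 0 years: (0.0000, 0.0000, 0.0000, 1.0000)
After 1 year: (0.1500, 0.1000, 0.2500, 0.5000)
After 2 years: (0.1600, 0.2325, 0.2400, 0.3675)
P(in Manager after 2 years) = 0.1600

0.1600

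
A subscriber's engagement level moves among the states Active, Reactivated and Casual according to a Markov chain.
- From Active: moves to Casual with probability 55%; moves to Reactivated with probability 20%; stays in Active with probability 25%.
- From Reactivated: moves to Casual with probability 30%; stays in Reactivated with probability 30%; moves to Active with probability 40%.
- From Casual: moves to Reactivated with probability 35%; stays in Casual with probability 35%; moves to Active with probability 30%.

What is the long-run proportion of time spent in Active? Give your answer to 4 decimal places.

Let the stationary distribution be π with π = πP and π_1 + π_2 + π_3 = 1.
π_1 = 0.25·π_1 + 0.4·π_2 + 0.3·π_3
π_2 = 0.2·π_1 + 0.3·π_2 + 0.35·π_3
Solving with the normalization constraint gives π = (0.3132, 0.2886, 0.3982).
So the stationary probability of Active is 0.3132.

0.3132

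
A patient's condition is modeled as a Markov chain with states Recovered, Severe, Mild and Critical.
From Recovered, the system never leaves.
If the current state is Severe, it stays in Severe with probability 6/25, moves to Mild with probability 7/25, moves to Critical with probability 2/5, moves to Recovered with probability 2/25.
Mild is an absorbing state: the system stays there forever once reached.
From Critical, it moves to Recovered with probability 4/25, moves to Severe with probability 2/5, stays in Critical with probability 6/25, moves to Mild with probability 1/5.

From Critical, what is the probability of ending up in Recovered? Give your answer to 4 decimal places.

0.3678

Let h(s) be the probability of absorption at Recovered starting from transient state s. Then h(Recovered) = 1 and h(Mild) = 0. By first-step analysis:
h(Severe) = 0.08·1 + 0.24·h(Severe) + 0.28·0 + 0.4·h(Critical)
h(Critical) = 0.16·1 + 0.4·h(Severe) + 0.2·0 + 0.24·h(Critical)
Solving: h(Severe) = 0.2989, h(Critical) = 0.3678.
Starting from Critical, the probability is 0.3678.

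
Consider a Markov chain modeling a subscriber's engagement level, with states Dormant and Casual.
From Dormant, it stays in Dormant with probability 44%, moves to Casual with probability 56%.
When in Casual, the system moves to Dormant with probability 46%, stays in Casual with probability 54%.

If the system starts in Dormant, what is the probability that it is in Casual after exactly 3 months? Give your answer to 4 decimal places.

Propagate the distribution vector 3 months from Dormant.
After 0 months: (1.0000, 0.0000)
After 1 month: (0.4400, 0.5600)
After 2 months: (0.4512, 0.5488)
After 3 months: (0.4510, 0.5490)
P(in Casual after 3 months) = 0.5490

0.5490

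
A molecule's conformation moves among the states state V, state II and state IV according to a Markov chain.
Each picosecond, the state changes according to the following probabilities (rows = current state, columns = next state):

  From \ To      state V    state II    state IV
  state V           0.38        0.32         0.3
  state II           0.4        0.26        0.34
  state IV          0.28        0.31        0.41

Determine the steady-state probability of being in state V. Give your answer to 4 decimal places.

Let the stationary distribution be π with π = πP and π_1 + π_2 + π_3 = 1.
π_1 = 0.38·π_1 + 0.4·π_2 + 0.28·π_3
π_2 = 0.32·π_1 + 0.26·π_2 + 0.31·π_3
Solving with the normalization constraint gives π = (0.3509, 0.2986, 0.3505).
So the stationary probability of state V is 0.3509.

0.3509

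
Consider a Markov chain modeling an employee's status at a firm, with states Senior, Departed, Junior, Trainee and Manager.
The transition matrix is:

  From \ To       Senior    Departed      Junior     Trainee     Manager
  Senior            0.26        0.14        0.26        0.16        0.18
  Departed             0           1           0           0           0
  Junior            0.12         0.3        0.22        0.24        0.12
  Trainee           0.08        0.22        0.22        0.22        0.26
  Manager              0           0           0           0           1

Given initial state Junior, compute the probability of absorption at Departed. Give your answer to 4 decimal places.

Let h(s) be the probability of absorption at Departed starting from transient state s. Then h(Departed) = 1 and h(Manager) = 0. By first-step analysis:
h(Senior) = 0.26·h(Senior) + 0.14·1 + 0.26·h(Junior) + 0.16·h(Trainee) + 0.18·0
h(Junior) = 0.12·h(Senior) + 0.3·1 + 0.22·h(Junior) + 0.24·h(Trainee) + 0.12·0
h(Trainee) = 0.08·h(Senior) + 0.22·1 + 0.22·h(Junior) + 0.22·h(Trainee) + 0.26·0
Solving: h(Senior) = 0.5179, h(Junior) = 0.6213, h(Trainee) = 0.5104.
Starting from Junior, the probability is 0.6213.

0.6213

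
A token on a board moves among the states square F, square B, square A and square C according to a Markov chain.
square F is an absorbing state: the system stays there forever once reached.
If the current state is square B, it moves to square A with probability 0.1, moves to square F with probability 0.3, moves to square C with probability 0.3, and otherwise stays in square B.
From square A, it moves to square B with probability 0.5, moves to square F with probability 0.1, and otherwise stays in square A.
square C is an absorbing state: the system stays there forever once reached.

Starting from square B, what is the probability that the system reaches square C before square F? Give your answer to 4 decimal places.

Let h(s) be the probability of absorption at square C starting from transient state s. Then h(square C) = 1 and h(square F) = 0. By first-step analysis:
h(square B) = 0.3·0 + 0.3·h(square B) + 0.1·h(square A) + 0.3·1
h(square A) = 0.1·0 + 0.5·h(square B) + 0.4·h(square A)
Solving: h(square B) = 0.4865, h(square A) = 0.4054.
Starting from square B, the probability is 0.4865.

0.4865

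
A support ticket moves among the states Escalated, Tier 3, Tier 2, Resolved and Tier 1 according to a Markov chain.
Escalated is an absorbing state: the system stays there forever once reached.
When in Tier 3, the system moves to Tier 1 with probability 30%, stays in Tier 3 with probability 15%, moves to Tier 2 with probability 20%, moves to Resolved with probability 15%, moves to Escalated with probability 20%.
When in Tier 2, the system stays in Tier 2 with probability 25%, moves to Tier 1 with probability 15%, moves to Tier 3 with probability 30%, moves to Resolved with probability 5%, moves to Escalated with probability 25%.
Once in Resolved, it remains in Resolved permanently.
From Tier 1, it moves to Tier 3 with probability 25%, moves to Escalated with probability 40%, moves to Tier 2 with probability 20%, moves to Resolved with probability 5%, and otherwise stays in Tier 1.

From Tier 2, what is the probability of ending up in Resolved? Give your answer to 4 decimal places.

Let h(s) be the probability of absorption at Resolved starting from transient state s. Then h(Resolved) = 1 and h(Escalated) = 0. By first-step analysis:
h(Tier 3) = 0.2·0 + 0.15·h(Tier 3) + 0.2·h(Tier 2) + 0.15·1 + 0.3·h(Tier 1)
h(Tier 2) = 0.25·0 + 0.3·h(Tier 3) + 0.25·h(Tier 2) + 0.05·1 + 0.15·h(Tier 1)
h(Tier 1) = 0.4·0 + 0.25·h(Tier 3) + 0.2·h(Tier 2) + 0.05·1 + 0.1·h(Tier 1)
Solving: h(Tier 3) = 0.2945, h(Tier 2) = 0.2218, h(Tier 1) = 0.1867.
Starting from Tier 2, the probability is 0.2218.

0.2218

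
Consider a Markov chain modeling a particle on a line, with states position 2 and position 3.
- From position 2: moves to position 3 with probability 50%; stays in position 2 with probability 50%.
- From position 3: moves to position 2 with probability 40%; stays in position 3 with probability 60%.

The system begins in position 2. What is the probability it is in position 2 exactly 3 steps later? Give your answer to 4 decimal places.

Propagate the distribution vector 3 steps from position 2.
After 0 steps: (1.0000, 0.0000)
After 1 step: (0.5000, 0.5000)
After 2 steps: (0.4500, 0.5500)
After 3 steps: (0.4450, 0.5550)
P(in position 2 after 3 steps) = 0.4450

0.4450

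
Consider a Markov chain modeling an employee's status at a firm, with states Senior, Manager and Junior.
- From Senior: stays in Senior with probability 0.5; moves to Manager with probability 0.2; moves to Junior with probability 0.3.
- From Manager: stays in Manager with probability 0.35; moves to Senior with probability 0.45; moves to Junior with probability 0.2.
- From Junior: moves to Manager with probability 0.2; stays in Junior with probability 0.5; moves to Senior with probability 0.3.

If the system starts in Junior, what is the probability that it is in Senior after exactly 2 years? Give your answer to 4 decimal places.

0.3900

Sum over the intermediate state after 1 year:
P = P(Junior→Senior)·P(Senior→Senior) + P(Junior→Manager)·P(Manager→Senior) + P(Junior→Junior)·P(Junior→Senior)
  = 0.3×0.5 + 0.2×0.45 + 0.5×0.3
  = 0.1500 + 0.0900 + 0.1500 = 0.3900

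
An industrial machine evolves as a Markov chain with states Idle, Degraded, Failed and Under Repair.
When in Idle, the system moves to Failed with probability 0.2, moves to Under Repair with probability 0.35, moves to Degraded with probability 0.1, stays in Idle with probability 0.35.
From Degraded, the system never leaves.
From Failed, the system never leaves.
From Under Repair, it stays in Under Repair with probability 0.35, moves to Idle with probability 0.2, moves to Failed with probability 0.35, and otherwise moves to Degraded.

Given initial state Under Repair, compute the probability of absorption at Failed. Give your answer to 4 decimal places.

Let h(s) be the probability of absorption at Failed starting from transient state s. Then h(Failed) = 1 and h(Degraded) = 0. By first-step analysis:
h(Idle) = 0.35·h(Idle) + 0.1·0 + 0.2·1 + 0.35·h(Under Repair)
h(Under Repair) = 0.2·h(Idle) + 0.1·0 + 0.35·1 + 0.35·h(Under Repair)
Solving: h(Idle) = 0.7163, h(Under Repair) = 0.7589.
Starting from Under Repair, the probability is 0.7589.

0.7589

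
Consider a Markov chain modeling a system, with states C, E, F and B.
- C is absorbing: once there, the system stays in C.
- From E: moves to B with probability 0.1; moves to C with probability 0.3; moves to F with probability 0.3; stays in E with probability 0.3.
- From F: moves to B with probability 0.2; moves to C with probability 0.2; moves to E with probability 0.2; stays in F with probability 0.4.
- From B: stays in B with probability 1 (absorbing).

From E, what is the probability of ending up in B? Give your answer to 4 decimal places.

Let h(s) be the probability of absorption at B starting from transient state s. Then h(B) = 1 and h(C) = 0. By first-step analysis:
h(E) = 0.3·0 + 0.3·h(E) + 0.3·h(F) + 0.1·1
h(F) = 0.2·0 + 0.2·h(E) + 0.4·h(F) + 0.2·1
Solving: h(E) = 0.3333, h(F) = 0.4444.
Starting from E, the probability is 0.3333.

0.3333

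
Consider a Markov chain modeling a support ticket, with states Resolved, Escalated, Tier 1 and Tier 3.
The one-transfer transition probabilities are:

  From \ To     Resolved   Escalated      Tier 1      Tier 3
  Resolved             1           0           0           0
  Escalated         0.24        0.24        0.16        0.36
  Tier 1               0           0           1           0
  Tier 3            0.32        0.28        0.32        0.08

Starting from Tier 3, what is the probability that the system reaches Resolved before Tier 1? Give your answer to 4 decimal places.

0.5187

Let h(s) be the probability of absorption at Resolved starting from transient state s. Then h(Resolved) = 1 and h(Tier 1) = 0. By first-step analysis:
h(Escalated) = 0.24·1 + 0.24·h(Escalated) + 0.16·0 + 0.36·h(Tier 3)
h(Tier 3) = 0.32·1 + 0.28·h(Escalated) + 0.32·0 + 0.08·h(Tier 3)
Solving: h(Escalated) = 0.5615, h(Tier 3) = 0.5187.
Starting from Tier 3, the probability is 0.5187.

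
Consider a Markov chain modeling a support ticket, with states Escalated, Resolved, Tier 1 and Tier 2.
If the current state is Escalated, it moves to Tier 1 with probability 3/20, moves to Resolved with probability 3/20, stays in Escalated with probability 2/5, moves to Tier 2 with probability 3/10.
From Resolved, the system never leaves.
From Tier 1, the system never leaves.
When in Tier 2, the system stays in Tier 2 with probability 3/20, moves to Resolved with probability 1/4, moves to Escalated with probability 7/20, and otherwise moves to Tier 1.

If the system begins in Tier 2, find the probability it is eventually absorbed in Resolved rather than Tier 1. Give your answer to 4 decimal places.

0.5000

Let h(s) be the probability of absorption at Resolved starting from transient state s. Then h(Resolved) = 1 and h(Tier 1) = 0. By first-step analysis:
h(Escalated) = 0.4·h(Escalated) + 0.15·1 + 0.15·0 + 0.3·h(Tier 2)
h(Tier 2) = 0.35·h(Escalated) + 0.25·1 + 0.25·0 + 0.15·h(Tier 2)
Solving: h(Escalated) = 0.5000, h(Tier 2) = 0.5000.
Starting from Tier 2, the probability is 0.5000.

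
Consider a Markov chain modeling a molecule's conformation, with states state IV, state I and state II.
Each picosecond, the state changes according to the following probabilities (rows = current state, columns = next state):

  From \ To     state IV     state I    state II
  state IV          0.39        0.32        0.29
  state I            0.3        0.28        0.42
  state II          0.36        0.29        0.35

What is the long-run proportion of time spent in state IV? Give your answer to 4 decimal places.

Let the stationary distribution be π with π = πP and π_1 + π_2 + π_3 = 1.
π_1 = 0.39·π_1 + 0.3·π_2 + 0.36·π_3
π_2 = 0.32·π_1 + 0.28·π_2 + 0.29·π_3
Solving with the normalization constraint gives π = (0.3527, 0.2976, 0.3497).
So the stationary probability of state IV is 0.3527.

0.3527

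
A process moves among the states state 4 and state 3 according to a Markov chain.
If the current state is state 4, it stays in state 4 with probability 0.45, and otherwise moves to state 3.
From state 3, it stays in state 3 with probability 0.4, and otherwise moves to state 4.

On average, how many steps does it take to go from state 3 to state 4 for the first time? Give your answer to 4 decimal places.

Let t(s) be the expected number of steps to first reach state 4 from state s, with t(state 4) = 0. Conditioning on the first step:
t(state 3) = 1 + 0.4·t(state 3)
Solving: t(state 3) = 1.6667.
Expected steps from state 3 to state 4: 1.6667.

1.6667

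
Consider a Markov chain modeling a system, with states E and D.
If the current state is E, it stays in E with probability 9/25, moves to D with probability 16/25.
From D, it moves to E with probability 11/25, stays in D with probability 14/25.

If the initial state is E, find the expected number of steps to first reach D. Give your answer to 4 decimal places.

Let t(s) be the expected number of steps to first reach D from state s, with t(D) = 0. Conditioning on the first step:
t(E) = 1 + 0.36·t(E)
Solving: t(E) = 1.5625.
Expected steps from E to D: 1.5625.

1.5625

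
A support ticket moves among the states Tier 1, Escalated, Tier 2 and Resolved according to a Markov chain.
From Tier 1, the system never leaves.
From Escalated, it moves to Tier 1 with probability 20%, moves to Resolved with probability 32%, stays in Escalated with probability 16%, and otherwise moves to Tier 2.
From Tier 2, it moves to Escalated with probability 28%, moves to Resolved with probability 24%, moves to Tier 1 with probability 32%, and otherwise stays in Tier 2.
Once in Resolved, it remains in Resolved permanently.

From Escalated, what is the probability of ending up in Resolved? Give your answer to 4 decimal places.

0.5610

Let h(s) be the probability of absorption at Resolved starting from transient state s. Then h(Resolved) = 1 and h(Tier 1) = 0. By first-step analysis:
h(Escalated) = 0.2·0 + 0.16·h(Escalated) + 0.32·h(Tier 2) + 0.32·1
h(Tier 2) = 0.32·0 + 0.28·h(Escalated) + 0.16·h(Tier 2) + 0.24·1
Solving: h(Escalated) = 0.5610, h(Tier 2) = 0.4727.
Starting from Escalated, the probability is 0.5610.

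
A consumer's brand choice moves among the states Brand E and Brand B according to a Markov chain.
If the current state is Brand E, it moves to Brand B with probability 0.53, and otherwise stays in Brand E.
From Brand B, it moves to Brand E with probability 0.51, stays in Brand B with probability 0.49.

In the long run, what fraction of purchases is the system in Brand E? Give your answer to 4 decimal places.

0.4904

Let the stationary distribution be π with π = πP and π_1 + π_2 = 1.
π_1 = 0.47·π_1 + 0.51·π_2
Solving with the normalization constraint gives π = (0.4904, 0.5096).
So the stationary probability of Brand E is 0.4904.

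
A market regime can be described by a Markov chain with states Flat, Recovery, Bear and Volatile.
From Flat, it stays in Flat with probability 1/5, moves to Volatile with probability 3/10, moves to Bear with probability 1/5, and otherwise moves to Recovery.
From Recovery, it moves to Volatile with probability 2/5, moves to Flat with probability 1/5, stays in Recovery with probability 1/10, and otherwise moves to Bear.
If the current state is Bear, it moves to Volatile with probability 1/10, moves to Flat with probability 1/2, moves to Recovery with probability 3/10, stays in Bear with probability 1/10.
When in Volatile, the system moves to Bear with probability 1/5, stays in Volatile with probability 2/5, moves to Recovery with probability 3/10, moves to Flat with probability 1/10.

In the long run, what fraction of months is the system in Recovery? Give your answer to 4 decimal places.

0.2500

Let the stationary distribution be π with π = πP and π_1 + π_2 + π_3 + π_4 = 1.
π_1 = 0.2·π_1 + 0.2·π_2 + 0.5·π_3 + 0.1·π_4
π_2 = 0.3·π_1 + 0.1·π_2 + 0.3·π_3 + 0.3·π_4
π_3 = 0.2·π_1 + 0.3·π_2 + 0.1·π_3 + 0.2·π_4
Solving with the normalization constraint gives π = (0.2298, 0.2500, 0.2045, 0.3157).
So the stationary probability of Recovery is 0.2500.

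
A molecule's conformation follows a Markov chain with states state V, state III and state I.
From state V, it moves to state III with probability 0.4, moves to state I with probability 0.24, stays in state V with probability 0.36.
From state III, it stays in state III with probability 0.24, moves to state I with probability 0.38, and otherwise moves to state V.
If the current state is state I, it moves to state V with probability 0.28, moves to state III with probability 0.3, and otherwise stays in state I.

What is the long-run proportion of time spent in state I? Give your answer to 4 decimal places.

0.3465

Let the stationary distribution be π with π = πP and π_1 + π_2 + π_3 = 1.
π_1 = 0.36·π_1 + 0.38·π_2 + 0.28·π_3
π_2 = 0.4·π_1 + 0.24·π_2 + 0.3·π_3
Solving with the normalization constraint gives π = (0.3386, 0.3150, 0.3465).
So the stationary probability of state I is 0.3465.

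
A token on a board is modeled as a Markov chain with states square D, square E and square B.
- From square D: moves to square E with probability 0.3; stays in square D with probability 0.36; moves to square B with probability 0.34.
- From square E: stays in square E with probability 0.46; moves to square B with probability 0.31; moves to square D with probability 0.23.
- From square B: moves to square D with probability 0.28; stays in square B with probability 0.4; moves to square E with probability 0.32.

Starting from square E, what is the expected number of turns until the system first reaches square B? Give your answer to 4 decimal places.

Let t(s) be the expected number of turns to first reach square B from state s, with t(square B) = 0. Conditioning on the first turn:
t(square D) = 1 + 0.36·t(square D) + 0.3·t(square E)
t(square E) = 1 + 0.23·t(square D) + 0.46·t(square E)
Solving: t(square D) = 3.0369, t(square E) = 3.1453.
Expected turns from square E to square B: 3.1453.

3.1453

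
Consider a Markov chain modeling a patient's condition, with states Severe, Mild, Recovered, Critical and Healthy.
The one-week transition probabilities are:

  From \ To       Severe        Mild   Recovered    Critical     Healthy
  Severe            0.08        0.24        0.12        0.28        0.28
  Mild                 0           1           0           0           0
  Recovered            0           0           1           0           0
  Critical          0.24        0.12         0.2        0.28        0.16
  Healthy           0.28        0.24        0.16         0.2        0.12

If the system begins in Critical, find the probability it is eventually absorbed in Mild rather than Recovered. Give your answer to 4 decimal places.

Let h(s) be the probability of absorption at Mild starting from transient state s. Then h(Mild) = 1 and h(Recovered) = 0. By first-step analysis:
h(Severe) = 0.08·h(Severe) + 0.24·1 + 0.12·0 + 0.28·h(Critical) + 0.28·h(Healthy)
h(Critical) = 0.24·h(Severe) + 0.12·1 + 0.2·0 + 0.28·h(Critical) + 0.16·h(Healthy)
h(Healthy) = 0.28·h(Severe) + 0.24·1 + 0.16·0 + 0.2·h(Critical) + 0.12·h(Healthy)
Solving: h(Severe) = 0.5822, h(Critical) = 0.4871, h(Healthy) = 0.5687.
Starting from Critical, the probability is 0.4871.

0.4871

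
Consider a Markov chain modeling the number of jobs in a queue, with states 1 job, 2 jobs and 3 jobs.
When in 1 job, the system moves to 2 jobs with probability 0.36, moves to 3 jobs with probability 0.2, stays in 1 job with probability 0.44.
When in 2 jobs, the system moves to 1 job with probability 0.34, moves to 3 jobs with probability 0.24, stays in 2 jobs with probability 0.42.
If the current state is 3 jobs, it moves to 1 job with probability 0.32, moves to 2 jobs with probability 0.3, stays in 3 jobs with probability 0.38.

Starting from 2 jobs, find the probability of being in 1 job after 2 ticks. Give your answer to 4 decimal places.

0.3692

Sum over the intermediate state after 1 tick:
P = P(2 jobs→1 job)·P(1 job→1 job) + P(2 jobs→2 jobs)·P(2 jobs→1 job) + P(2 jobs→3 jobs)·P(3 jobs→1 job)
  = 0.34×0.44 + 0.42×0.34 + 0.24×0.32
  = 0.1496 + 0.1428 + 0.0768 = 0.3692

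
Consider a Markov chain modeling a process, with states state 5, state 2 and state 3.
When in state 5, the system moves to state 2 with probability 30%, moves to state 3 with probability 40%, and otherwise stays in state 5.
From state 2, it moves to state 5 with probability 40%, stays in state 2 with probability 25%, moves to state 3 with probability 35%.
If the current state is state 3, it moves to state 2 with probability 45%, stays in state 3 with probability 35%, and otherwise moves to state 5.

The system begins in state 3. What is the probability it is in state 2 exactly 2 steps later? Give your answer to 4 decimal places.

Sum over the intermediate state after 1 step:
P = P(state 3→state 5)·P(state 5→state 2) + P(state 3→state 2)·P(state 2→state 2) + P(state 3→state 3)·P(state 3→state 2)
  = 0.2×0.3 + 0.45×0.25 + 0.35×0.45
  = 0.0600 + 0.1125 + 0.1575 = 0.3300

0.3300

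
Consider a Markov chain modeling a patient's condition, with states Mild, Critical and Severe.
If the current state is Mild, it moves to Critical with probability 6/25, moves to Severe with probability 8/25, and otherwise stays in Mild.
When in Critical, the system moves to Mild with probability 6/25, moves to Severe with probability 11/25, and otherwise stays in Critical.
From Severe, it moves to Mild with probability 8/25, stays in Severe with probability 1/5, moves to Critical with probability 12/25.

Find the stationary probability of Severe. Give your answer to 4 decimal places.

Let the stationary distribution be π with π = πP and π_1 + π_2 + π_3 = 1.
π_1 = 0.44·π_1 + 0.24·π_2 + 0.32·π_3
π_2 = 0.24·π_1 + 0.32·π_2 + 0.48·π_3
Solving with the normalization constraint gives π = (0.3323, 0.3450, 0.3227).
So the stationary probability of Severe is 0.3227.

0.3227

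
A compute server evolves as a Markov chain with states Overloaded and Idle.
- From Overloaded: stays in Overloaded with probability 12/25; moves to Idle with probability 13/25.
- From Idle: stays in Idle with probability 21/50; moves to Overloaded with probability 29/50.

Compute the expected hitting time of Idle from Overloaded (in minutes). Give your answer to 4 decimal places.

1.9231

Let t(s) be the expected number of minutes to first reach Idle from state s, with t(Idle) = 0. Conditioning on the first minute:
t(Overloaded) = 1 + 0.48·t(Overloaded)
Solving: t(Overloaded) = 1.9231.
Expected minutes from Overloaded to Idle: 1.9231.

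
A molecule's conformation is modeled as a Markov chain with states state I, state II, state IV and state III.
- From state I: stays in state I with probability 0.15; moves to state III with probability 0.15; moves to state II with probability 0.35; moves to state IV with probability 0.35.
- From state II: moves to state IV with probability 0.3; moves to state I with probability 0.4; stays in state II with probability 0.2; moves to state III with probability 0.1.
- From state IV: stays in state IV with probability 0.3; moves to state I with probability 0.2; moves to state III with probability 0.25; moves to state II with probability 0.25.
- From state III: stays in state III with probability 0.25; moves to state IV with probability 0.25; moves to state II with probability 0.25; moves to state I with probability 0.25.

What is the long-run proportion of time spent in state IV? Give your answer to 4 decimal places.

Let the stationary distribution be π with π = πP and π_1 + π_2 + π_3 + π_4 = 1.
π_1 = 0.15·π_1 + 0.4·π_2 + 0.2·π_3 + 0.25·π_4
π_2 = 0.35·π_1 + 0.2·π_2 + 0.25·π_3 + 0.25·π_4
π_3 = 0.35·π_1 + 0.3·π_2 + 0.3·π_3 + 0.25·π_4
Solving with the normalization constraint gives π = (0.2492, 0.2618, 0.3032, 0.1858).
So the stationary probability of state IV is 0.3032.

0.3032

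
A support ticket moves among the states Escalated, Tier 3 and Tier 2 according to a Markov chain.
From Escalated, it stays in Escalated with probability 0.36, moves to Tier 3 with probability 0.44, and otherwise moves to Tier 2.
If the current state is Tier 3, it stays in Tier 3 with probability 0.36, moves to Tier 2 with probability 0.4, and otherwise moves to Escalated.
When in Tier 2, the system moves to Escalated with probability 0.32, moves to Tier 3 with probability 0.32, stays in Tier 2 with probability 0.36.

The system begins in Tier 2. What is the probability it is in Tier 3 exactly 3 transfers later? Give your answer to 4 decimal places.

Propagate the distribution vector 3 transfers from Tier 2.
After 0 transfers: (0.0000, 0.0000, 1.0000)
After 1 transfer: (0.3200, 0.3200, 0.3600)
After 2 transfers: (0.3072, 0.3712, 0.3216)
After 3 transfers: (0.3026, 0.3717, 0.3257)
P(in Tier 3 after 3 transfers) = 0.3717

0.3717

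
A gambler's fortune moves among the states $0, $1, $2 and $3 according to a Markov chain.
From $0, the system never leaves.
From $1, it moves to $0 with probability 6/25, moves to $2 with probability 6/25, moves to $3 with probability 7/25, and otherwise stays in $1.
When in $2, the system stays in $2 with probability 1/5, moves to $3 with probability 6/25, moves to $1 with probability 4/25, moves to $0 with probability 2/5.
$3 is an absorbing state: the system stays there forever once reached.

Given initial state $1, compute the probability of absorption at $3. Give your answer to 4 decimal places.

0.4944

Let h(s) be the probability of absorption at $3 starting from transient state s. Then h($3) = 1 and h($0) = 0. By first-step analysis:
h($1) = 0.24·0 + 0.24·h($1) + 0.24·h($2) + 0.28·1
h($2) = 0.4·0 + 0.16·h($1) + 0.2·h($2) + 0.24·1
Solving: h($1) = 0.4944, h($2) = 0.3989.
Starting from $1, the probability is 0.4944.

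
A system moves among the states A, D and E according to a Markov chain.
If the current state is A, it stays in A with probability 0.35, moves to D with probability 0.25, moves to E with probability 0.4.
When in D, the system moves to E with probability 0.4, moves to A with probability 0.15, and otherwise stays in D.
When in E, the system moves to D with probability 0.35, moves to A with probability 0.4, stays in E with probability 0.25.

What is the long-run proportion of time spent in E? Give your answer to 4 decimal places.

0.3478

Let the stationary distribution be π with π = πP and π_1 + π_2 + π_3 = 1.
π_1 = 0.35·π_1 + 0.15·π_2 + 0.4·π_3
π_2 = 0.25·π_1 + 0.45·π_2 + 0.35·π_3
Solving with the normalization constraint gives π = (0.2962, 0.3560, 0.3478).
So the stationary probability of E is 0.3478.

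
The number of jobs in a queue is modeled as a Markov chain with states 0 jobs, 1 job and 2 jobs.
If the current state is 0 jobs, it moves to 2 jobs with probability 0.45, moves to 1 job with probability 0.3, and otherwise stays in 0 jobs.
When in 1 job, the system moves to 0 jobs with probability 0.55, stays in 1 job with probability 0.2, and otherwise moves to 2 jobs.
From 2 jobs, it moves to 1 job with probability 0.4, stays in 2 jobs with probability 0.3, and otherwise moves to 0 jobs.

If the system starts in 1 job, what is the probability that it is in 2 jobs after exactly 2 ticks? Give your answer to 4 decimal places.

Sum over the intermediate state after 1 tick:
P = P(1 job→0 jobs)·P(0 jobs→2 jobs) + P(1 job→1 job)·P(1 job→2 jobs) + P(1 job→2 jobs)·P(2 jobs→2 jobs)
  = 0.55×0.45 + 0.2×0.25 + 0.25×0.3
  = 0.2475 + 0.0500 + 0.0750 = 0.3725

0.3725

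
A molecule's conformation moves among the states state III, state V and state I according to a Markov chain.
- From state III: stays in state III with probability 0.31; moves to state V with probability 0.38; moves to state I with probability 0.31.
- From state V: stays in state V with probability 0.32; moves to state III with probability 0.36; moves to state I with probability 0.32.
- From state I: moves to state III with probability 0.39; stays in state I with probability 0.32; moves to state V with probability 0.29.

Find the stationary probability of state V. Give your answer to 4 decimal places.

0.3316

Let the stationary distribution be π with π = πP and π_1 + π_2 + π_3 = 1.
π_1 = 0.31·π_1 + 0.36·π_2 + 0.39·π_3
π_2 = 0.38·π_1 + 0.32·π_2 + 0.29·π_3
Solving with the normalization constraint gives π = (0.3519, 0.3316, 0.3165).
So the stationary probability of state V is 0.3316.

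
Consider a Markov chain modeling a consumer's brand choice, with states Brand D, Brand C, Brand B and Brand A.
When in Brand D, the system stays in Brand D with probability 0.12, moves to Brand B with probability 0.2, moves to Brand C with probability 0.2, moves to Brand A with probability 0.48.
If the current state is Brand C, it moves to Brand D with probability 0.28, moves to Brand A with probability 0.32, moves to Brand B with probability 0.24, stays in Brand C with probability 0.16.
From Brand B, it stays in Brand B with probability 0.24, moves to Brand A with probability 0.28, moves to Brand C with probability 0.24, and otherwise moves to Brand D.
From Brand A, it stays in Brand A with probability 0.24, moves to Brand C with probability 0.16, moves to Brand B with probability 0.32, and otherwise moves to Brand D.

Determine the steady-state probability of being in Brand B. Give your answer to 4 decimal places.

0.2564

Let the stationary distribution be π with π = πP and π_1 + π_2 + π_3 + π_4 = 1.
π_1 = 0.12·π_1 + 0.28·π_2 + 0.24·π_3 + 0.28·π_4
π_2 = 0.2·π_1 + 0.16·π_2 + 0.24·π_3 + 0.16·π_4
π_3 = 0.2·π_1 + 0.24·π_2 + 0.24·π_3 + 0.32·π_4
Solving with the normalization constraint gives π = (0.2325, 0.1898, 0.2564, 0.3213).
So the stationary probability of Brand B is 0.2564.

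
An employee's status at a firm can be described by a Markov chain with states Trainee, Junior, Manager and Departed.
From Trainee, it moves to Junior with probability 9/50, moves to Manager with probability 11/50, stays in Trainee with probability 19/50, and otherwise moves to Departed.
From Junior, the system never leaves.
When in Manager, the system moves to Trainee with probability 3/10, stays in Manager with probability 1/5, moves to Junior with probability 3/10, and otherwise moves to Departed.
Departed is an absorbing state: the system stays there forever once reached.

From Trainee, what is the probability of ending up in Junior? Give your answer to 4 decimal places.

Let h(s) be the probability of absorption at Junior starting from transient state s. Then h(Junior) = 1 and h(Departed) = 0. By first-step analysis:
h(Trainee) = 0.38·h(Trainee) + 0.18·1 + 0.22·h(Manager) + 0.22·0
h(Manager) = 0.3·h(Trainee) + 0.3·1 + 0.2·h(Manager) + 0.2·0
Solving: h(Trainee) = 0.4884, h(Manager) = 0.5581.
Starting from Trainee, the probability is 0.4884.

0.4884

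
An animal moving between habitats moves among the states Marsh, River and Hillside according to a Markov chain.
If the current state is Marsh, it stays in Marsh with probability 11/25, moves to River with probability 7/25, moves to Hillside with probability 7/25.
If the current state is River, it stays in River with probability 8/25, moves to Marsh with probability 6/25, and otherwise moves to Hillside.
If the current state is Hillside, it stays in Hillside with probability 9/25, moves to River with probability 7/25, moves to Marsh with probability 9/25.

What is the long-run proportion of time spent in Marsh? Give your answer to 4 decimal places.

Let the stationary distribution be π with π = πP and π_1 + π_2 + π_3 = 1.
π_1 = 0.44·π_1 + 0.24·π_2 + 0.36·π_3
π_2 = 0.28·π_1 + 0.32·π_2 + 0.28·π_3
Solving with the normalization constraint gives π = (0.3533, 0.2917, 0.3551).
So the stationary probability of Marsh is 0.3533.

0.3533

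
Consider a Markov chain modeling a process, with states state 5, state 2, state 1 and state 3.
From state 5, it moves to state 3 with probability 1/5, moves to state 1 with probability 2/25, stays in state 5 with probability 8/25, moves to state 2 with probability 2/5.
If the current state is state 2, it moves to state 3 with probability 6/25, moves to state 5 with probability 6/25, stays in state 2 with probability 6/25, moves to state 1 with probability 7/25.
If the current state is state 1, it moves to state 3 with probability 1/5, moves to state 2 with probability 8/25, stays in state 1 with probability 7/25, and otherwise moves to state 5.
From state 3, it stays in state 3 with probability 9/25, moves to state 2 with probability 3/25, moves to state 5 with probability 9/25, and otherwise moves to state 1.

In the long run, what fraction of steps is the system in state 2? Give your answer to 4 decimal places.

Let the stationary distribution be π with π = πP and π_1 + π_2 + π_3 + π_4 = 1.
π_1 = 0.32·π_1 + 0.24·π_2 + 0.2·π_3 + 0.36·π_4
π_2 = 0.4·π_1 + 0.24·π_2 + 0.32·π_3 + 0.12·π_4
π_3 = 0.08·π_1 + 0.28·π_2 + 0.28·π_3 + 0.16·π_4
Solving with the normalization constraint gives π = (0.2852, 0.2709, 0.1928, 0.2510).
So the stationary probability of state 2 is 0.2709.

0.2709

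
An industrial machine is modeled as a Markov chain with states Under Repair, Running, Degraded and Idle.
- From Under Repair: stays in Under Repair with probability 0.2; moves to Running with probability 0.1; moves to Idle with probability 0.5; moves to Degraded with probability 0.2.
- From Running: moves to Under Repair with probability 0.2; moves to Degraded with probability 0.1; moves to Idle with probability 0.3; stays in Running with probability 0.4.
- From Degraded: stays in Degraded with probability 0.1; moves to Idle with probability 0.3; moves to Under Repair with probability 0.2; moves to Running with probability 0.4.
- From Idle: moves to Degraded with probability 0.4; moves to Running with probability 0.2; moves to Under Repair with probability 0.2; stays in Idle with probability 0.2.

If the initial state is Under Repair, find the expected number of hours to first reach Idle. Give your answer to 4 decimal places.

Let t(s) be the expected number of hours to first reach Idle from state s, with t(Idle) = 0. Conditioning on the first hour:
t(Under Repair) = 1 + 0.2·t(Under Repair) + 0.1·t(Running) + 0.2·t(Degraded)
t(Running) = 1 + 0.2·t(Under Repair) + 0.4·t(Running) + 0.1·t(Degraded)
t(Degraded) = 1 + 0.2·t(Under Repair) + 0.4·t(Running) + 0.1·t(Degraded)
Solving: t(Under Repair) = 2.3529, t(Running) = 2.9412, t(Degraded) = 2.9412.
Expected hours from Under Repair to Idle: 2.3529.

2.3529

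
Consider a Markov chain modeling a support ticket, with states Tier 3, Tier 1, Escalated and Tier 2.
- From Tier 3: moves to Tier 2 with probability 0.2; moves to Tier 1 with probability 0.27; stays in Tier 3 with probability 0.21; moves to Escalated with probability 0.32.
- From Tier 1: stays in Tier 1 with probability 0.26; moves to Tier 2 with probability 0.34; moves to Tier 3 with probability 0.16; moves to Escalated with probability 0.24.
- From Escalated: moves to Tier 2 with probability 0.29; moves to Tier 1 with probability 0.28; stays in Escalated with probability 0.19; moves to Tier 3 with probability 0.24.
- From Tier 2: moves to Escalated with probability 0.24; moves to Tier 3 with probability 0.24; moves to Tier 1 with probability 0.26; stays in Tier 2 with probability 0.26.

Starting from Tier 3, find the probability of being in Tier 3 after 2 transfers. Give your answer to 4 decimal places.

0.2121

Propagate the distribution vector 2 transfers from Tier 3.
After 0 transfers: (1.0000, 0.0000, 0.0000, 0.0000)
After 1 transfer: (0.2100, 0.2700, 0.3200, 0.2000)
After 2 transfers: (0.2121, 0.2685, 0.2408, 0.2786)
P(in Tier 3 after 2 transfers) = 0.2121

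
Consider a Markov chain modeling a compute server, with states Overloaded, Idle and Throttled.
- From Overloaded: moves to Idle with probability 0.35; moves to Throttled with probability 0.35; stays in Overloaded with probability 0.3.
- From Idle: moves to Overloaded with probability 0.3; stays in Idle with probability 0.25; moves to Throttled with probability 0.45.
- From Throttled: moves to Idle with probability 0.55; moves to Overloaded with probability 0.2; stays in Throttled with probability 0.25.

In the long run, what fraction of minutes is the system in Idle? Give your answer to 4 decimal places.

Let the stationary distribution be π with π = πP and π_1 + π_2 + π_3 = 1.
π_1 = 0.3·π_1 + 0.3·π_2 + 0.2·π_3
π_2 = 0.35·π_1 + 0.25·π_2 + 0.55·π_3
Solving with the normalization constraint gives π = (0.2647, 0.3824, 0.3529).
So the stationary probability of Idle is 0.3824.

0.3824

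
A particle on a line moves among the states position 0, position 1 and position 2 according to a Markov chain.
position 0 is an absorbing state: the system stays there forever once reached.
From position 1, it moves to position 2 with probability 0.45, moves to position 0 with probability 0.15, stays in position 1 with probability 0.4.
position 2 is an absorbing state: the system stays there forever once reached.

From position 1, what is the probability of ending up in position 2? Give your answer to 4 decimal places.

0.7500

Let h(s) be the probability of absorption at position 2 starting from transient state s. Then h(position 2) = 1 and h(position 0) = 0. By first-step analysis:
h(position 1) = 0.15·0 + 0.4·h(position 1) + 0.45·1
Solving: h(position 1) = 0.7500.
Starting from position 1, the probability is 0.7500.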